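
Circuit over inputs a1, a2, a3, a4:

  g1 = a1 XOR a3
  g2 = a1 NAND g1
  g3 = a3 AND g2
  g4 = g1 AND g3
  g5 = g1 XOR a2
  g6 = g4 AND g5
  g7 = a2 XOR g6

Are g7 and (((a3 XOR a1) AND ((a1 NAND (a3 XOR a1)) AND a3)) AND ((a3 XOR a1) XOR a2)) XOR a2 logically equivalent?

g1 = a1 XOR a3
g2 = a1 NAND g1 = a1 NAND (a1 XOR a3)
g3 = a3 AND g2 = a3 AND (a1 NAND (a1 XOR a3))
g4 = g1 AND g3 = (a1 XOR a3) AND (a3 AND (a1 NAND (a1 XOR a3)))
g5 = g1 XOR a2 = (a1 XOR a3) XOR a2
g6 = g4 AND g5 = ((a1 XOR a3) AND (a3 AND (a1 NAND (a1 XOR a3)))) AND ((a1 XOR a3) XOR a2)
g7 = a2 XOR g6 = a2 XOR (((a1 XOR a3) AND (a3 AND (a1 NAND (a1 XOR a3)))) AND ((a1 XOR a3) XOR a2))
At a1=0, a2=0, a3=0, a4=0: circuit gives 0, formula gives 0.
At a1=0, a2=0, a3=1, a4=0: circuit gives 1, formula gives 1.
Agrees on all 16 inputs.

Yes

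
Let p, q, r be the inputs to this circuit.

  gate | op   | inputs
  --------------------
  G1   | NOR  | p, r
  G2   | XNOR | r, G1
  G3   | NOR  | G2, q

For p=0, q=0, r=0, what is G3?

G1 = 0 NOR 0 = 1
G2 = 0 XNOR 1 = 0
G3 = 0 NOR 0 = 1

1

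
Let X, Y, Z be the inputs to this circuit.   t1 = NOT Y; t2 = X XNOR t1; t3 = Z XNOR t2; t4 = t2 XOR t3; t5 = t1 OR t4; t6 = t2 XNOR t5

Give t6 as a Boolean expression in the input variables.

(X XNOR NOT Y) XNOR (NOT Y OR ((X XNOR NOT Y) XOR (Z XNOR (X XNOR NOT Y))))

t1 = NOT Y
t2 = X XNOR t1 = X XNOR NOT Y
t3 = Z XNOR t2 = Z XNOR (X XNOR NOT Y)
t4 = t2 XOR t3 = (X XNOR NOT Y) XOR (Z XNOR (X XNOR NOT Y))
t5 = t1 OR t4 = NOT Y OR ((X XNOR NOT Y) XOR (Z XNOR (X XNOR NOT Y)))
t6 = t2 XNOR t5 = (X XNOR NOT Y) XNOR (NOT Y OR ((X XNOR NOT Y) XOR (Z XNOR (X XNOR NOT Y))))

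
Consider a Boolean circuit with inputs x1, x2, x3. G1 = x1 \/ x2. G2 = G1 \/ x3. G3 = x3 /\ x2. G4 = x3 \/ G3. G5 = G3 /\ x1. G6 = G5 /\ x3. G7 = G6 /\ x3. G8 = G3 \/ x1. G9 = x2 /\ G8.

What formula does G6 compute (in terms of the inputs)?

G3 = x3 /\ x2
G5 = G3 /\ x1 = (x3 /\ x2) /\ x1
G6 = G5 /\ x3 = ((x3 /\ x2) /\ x1) /\ x3

((x3 /\ x2) /\ x1) /\ x3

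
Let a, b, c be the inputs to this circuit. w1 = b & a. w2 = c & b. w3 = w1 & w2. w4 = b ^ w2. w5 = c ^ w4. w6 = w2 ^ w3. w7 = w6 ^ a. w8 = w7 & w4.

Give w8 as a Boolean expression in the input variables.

(((c & b) ^ ((b & a) & (c & b))) ^ a) & (b ^ (c & b))

w1 = b & a
w2 = c & b
w3 = w1 & w2 = (b & a) & (c & b)
w4 = b ^ w2 = b ^ (c & b)
w6 = w2 ^ w3 = (c & b) ^ ((b & a) & (c & b))
w7 = w6 ^ a = ((c & b) ^ ((b & a) & (c & b))) ^ a
w8 = w7 & w4 = (((c & b) ^ ((b & a) & (c & b))) ^ a) & (b ^ (c & b))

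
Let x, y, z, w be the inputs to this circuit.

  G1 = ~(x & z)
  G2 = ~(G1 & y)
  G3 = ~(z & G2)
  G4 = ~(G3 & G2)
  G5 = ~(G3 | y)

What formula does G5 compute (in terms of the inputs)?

~((~(z & (~((~(x & z)) & y)))) | y)

G1 = ~(x & z)
G2 = ~(G1 & y) = ~((~(x & z)) & y)
G3 = ~(z & G2) = ~(z & (~((~(x & z)) & y)))
G5 = ~(G3 | y) = ~((~(z & (~((~(x & z)) & y)))) | y)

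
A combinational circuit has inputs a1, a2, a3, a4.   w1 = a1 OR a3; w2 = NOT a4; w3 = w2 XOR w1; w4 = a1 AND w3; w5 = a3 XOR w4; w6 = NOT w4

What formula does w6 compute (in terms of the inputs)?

NOT (a1 AND (NOT a4 XOR (a1 OR a3)))

w1 = a1 OR a3
w2 = NOT a4
w3 = w2 XOR w1 = NOT a4 XOR (a1 OR a3)
w4 = a1 AND w3 = a1 AND (NOT a4 XOR (a1 OR a3))
w6 = NOT w4 = NOT (a1 AND (NOT a4 XOR (a1 OR a3)))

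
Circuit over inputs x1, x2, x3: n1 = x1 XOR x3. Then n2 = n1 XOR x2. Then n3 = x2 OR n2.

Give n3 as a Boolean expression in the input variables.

x2 OR ((x1 XOR x3) XOR x2)

n1 = x1 XOR x3
n2 = n1 XOR x2 = (x1 XOR x3) XOR x2
n3 = x2 OR n2 = x2 OR ((x1 XOR x3) XOR x2)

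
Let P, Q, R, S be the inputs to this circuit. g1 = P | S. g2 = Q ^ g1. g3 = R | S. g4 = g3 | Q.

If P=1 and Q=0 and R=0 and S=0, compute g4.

g3 = 0 | 0 = 0
g4 = 0 | 0 = 0

0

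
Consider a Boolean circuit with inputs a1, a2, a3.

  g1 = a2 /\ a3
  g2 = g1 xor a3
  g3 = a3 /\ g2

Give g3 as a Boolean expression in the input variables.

g1 = a2 /\ a3
g2 = g1 xor a3 = (a2 /\ a3) xor a3
g3 = a3 /\ g2 = a3 /\ ((a2 /\ a3) xor a3)

a3 /\ ((a2 /\ a3) xor a3)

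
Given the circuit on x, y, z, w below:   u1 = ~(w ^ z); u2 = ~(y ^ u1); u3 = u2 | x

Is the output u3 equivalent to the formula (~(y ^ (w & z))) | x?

No

u1 = ~(w ^ z)
u2 = ~(y ^ u1) = ~(y ^ (~(w ^ z)))
u3 = u2 | x = (~(y ^ (~(w ^ z)))) | x
At x=0, y=0, z=0, w=0: circuit gives 0, formula gives 1.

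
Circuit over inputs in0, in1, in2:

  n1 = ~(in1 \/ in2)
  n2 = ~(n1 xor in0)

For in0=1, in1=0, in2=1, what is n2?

n1 = ~(0 \/ 1) = 0
n2 = ~(0 xor 1) = 0

0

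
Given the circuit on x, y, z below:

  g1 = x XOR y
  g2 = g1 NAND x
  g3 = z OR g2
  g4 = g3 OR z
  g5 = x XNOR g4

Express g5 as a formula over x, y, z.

x XNOR ((z OR ((x XOR y) NAND x)) OR z)

g1 = x XOR y
g2 = g1 NAND x = (x XOR y) NAND x
g3 = z OR g2 = z OR ((x XOR y) NAND x)
g4 = g3 OR z = (z OR ((x XOR y) NAND x)) OR z
g5 = x XNOR g4 = x XNOR ((z OR ((x XOR y) NAND x)) OR z)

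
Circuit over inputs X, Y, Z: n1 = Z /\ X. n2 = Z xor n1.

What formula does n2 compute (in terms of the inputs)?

n1 = Z /\ X
n2 = Z xor n1 = Z xor (Z /\ X)

Z xor (Z /\ X)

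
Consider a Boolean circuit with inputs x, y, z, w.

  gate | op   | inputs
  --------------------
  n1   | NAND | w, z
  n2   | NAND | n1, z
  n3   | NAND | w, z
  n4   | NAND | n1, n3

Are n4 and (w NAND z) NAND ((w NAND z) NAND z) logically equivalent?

n1 = w NAND z
n3 = w NAND z
n4 = n1 NAND n3 = (w NAND z) NAND (w NAND z)
At x=0, y=0, z=1, w=0: circuit gives 0, formula gives 1.

No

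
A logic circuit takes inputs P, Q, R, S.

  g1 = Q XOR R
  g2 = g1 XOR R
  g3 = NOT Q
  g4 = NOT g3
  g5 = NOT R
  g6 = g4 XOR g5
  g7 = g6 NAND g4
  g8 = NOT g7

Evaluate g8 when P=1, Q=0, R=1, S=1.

0

g3 = NOT 0 = 1
g4 = NOT 1 = 0
g5 = NOT 1 = 0
g6 = 0 XOR 0 = 0
g7 = 0 NAND 0 = 1
g8 = NOT 1 = 0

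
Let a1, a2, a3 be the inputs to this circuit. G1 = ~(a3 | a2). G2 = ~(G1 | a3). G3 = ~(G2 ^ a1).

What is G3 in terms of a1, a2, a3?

~((~((~(a3 | a2)) | a3)) ^ a1)

G1 = ~(a3 | a2)
G2 = ~(G1 | a3) = ~((~(a3 | a2)) | a3)
G3 = ~(G2 ^ a1) = ~((~((~(a3 | a2)) | a3)) ^ a1)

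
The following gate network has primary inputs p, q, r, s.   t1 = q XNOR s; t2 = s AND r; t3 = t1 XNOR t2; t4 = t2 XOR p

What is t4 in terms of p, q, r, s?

(s AND r) XOR p

t2 = s AND r
t4 = t2 XOR p = (s AND r) XOR p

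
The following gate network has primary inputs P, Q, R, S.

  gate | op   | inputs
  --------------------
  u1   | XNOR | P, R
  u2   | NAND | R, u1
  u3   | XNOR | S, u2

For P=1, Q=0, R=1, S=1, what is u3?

0

u1 = 1 XNOR 1 = 1
u2 = 1 NAND 1 = 0
u3 = 1 XNOR 0 = 0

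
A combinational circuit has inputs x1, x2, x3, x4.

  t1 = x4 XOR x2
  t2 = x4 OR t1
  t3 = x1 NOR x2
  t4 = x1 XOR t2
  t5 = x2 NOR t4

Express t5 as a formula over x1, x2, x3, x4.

x2 NOR (x1 XOR (x4 OR (x4 XOR x2)))

t1 = x4 XOR x2
t2 = x4 OR t1 = x4 OR (x4 XOR x2)
t4 = x1 XOR t2 = x1 XOR (x4 OR (x4 XOR x2))
t5 = x2 NOR t4 = x2 NOR (x1 XOR (x4 OR (x4 XOR x2)))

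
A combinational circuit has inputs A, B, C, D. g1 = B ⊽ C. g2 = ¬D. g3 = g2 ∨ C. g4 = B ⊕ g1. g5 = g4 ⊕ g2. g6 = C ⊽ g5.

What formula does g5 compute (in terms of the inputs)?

(B ⊕ (B ⊽ C)) ⊕ ¬D

g1 = B ⊽ C
g2 = ¬D
g4 = B ⊕ g1 = B ⊕ (B ⊽ C)
g5 = g4 ⊕ g2 = (B ⊕ (B ⊽ C)) ⊕ ¬D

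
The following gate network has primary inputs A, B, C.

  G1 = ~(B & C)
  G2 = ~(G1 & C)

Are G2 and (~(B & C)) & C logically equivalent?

No

G1 = ~(B & C)
G2 = ~(G1 & C) = ~((~(B & C)) & C)
At A=0, B=0, C=0: circuit gives 1, formula gives 0.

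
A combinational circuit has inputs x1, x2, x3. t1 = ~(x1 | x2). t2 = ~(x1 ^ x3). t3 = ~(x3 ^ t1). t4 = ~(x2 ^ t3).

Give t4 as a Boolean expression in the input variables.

t1 = ~(x1 | x2)
t3 = ~(x3 ^ t1) = ~(x3 ^ (~(x1 | x2)))
t4 = ~(x2 ^ t3) = ~(x2 ^ (~(x3 ^ (~(x1 | x2)))))

~(x2 ^ (~(x3 ^ (~(x1 | x2)))))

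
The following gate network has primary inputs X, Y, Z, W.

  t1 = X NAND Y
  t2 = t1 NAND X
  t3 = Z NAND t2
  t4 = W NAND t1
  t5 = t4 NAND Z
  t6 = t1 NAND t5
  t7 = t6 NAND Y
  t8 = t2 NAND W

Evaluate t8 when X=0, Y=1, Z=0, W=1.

t1 = 0 NAND 1 = 1
t2 = 1 NAND 0 = 1
t8 = 1 NAND 1 = 0

0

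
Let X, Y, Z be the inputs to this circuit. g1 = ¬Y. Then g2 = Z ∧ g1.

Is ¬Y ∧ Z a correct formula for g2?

Yes

g1 = ¬Y
g2 = Z ∧ g1 = Z ∧ ¬Y
At X=0, Y=0, Z=0: circuit gives 0, formula gives 0.
At X=0, Y=0, Z=1: circuit gives 1, formula gives 1.
Agrees on all 8 inputs.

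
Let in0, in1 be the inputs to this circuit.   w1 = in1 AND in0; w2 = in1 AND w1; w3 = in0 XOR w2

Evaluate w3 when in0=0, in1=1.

0

w1 = 1 AND 0 = 0
w2 = 1 AND 0 = 0
w3 = 0 XOR 0 = 0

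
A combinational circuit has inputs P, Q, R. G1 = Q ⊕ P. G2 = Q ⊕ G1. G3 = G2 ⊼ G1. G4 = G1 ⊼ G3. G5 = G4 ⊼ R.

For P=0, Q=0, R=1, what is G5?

0

G1 = 0 ⊕ 0 = 0
G2 = 0 ⊕ 0 = 0
G3 = 0 ⊼ 0 = 1
G4 = 0 ⊼ 1 = 1
G5 = 1 ⊼ 1 = 0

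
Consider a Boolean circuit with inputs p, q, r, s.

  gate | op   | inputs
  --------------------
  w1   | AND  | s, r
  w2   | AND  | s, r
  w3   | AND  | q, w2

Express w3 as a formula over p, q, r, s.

q AND (s AND r)

w2 = s AND r
w3 = q AND w2 = q AND (s AND r)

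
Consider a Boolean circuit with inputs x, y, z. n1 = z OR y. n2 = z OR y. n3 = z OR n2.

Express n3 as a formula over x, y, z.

n2 = z OR y
n3 = z OR n2 = z OR (z OR y)

z OR (z OR y)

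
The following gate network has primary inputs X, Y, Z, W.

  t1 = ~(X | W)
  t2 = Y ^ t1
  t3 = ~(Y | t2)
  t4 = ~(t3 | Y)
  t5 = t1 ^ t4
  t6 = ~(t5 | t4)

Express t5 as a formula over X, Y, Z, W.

t1 = ~(X | W)
t2 = Y ^ t1 = Y ^ (~(X | W))
t3 = ~(Y | t2) = ~(Y | (Y ^ (~(X | W))))
t4 = ~(t3 | Y) = ~((~(Y | (Y ^ (~(X | W))))) | Y)
t5 = t1 ^ t4 = (~(X | W)) ^ (~((~(Y | (Y ^ (~(X | W))))) | Y))

(~(X | W)) ^ (~((~(Y | (Y ^ (~(X | W))))) | Y))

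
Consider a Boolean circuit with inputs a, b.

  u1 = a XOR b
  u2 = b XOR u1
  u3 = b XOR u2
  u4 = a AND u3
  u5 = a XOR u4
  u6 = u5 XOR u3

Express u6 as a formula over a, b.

(a XOR (a AND (b XOR (b XOR (a XOR b))))) XOR (b XOR (b XOR (a XOR b)))

u1 = a XOR b
u2 = b XOR u1 = b XOR (a XOR b)
u3 = b XOR u2 = b XOR (b XOR (a XOR b))
u4 = a AND u3 = a AND (b XOR (b XOR (a XOR b)))
u5 = a XOR u4 = a XOR (a AND (b XOR (b XOR (a XOR b))))
u6 = u5 XOR u3 = (a XOR (a AND (b XOR (b XOR (a XOR b))))) XOR (b XOR (b XOR (a XOR b)))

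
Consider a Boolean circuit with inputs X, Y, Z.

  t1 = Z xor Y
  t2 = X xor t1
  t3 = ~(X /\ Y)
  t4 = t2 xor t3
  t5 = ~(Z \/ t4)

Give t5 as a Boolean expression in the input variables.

~(Z \/ ((X xor (Z xor Y)) xor (~(X /\ Y))))

t1 = Z xor Y
t2 = X xor t1 = X xor (Z xor Y)
t3 = ~(X /\ Y)
t4 = t2 xor t3 = (X xor (Z xor Y)) xor (~(X /\ Y))
t5 = ~(Z \/ t4) = ~(Z \/ ((X xor (Z xor Y)) xor (~(X /\ Y))))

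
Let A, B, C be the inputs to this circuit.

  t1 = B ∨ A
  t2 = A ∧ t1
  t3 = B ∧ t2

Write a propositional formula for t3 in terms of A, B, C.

t1 = B ∨ A
t2 = A ∧ t1 = A ∧ (B ∨ A)
t3 = B ∧ t2 = B ∧ (A ∧ (B ∨ A))

B ∧ (A ∧ (B ∨ A))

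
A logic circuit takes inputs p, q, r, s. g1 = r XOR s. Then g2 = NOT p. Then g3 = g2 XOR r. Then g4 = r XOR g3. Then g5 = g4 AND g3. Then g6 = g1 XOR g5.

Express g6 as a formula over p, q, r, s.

(r XOR s) XOR ((r XOR (NOT p XOR r)) AND (NOT p XOR r))

g1 = r XOR s
g2 = NOT p
g3 = g2 XOR r = NOT p XOR r
g4 = r XOR g3 = r XOR (NOT p XOR r)
g5 = g4 AND g3 = (r XOR (NOT p XOR r)) AND (NOT p XOR r)
g6 = g1 XOR g5 = (r XOR s) XOR ((r XOR (NOT p XOR r)) AND (NOT p XOR r))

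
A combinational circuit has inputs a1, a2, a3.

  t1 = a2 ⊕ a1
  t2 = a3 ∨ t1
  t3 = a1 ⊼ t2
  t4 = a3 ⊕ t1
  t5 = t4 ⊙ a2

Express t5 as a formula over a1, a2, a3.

t1 = a2 ⊕ a1
t4 = a3 ⊕ t1 = a3 ⊕ (a2 ⊕ a1)
t5 = t4 ⊙ a2 = (a3 ⊕ (a2 ⊕ a1)) ⊙ a2

(a3 ⊕ (a2 ⊕ a1)) ⊙ a2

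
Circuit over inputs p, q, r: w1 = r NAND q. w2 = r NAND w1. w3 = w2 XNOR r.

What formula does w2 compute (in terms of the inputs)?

r NAND (r NAND q)

w1 = r NAND q
w2 = r NAND w1 = r NAND (r NAND q)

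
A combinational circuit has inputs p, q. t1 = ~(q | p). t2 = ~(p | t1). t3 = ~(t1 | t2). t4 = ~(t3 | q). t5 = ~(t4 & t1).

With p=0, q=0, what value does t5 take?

0

t1 = ~(0 | 0) = 1
t2 = ~(0 | 1) = 0
t3 = ~(1 | 0) = 0
t4 = ~(0 | 0) = 1
t5 = ~(1 & 1) = 0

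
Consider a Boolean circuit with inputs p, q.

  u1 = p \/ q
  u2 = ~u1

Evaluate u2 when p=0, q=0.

1

u1 = 0 \/ 0 = 0
u2 = ~0 = 1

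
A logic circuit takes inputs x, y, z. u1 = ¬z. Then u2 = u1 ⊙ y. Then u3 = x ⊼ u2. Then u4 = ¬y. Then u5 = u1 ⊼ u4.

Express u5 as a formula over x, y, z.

¬z ⊼ ¬y

u1 = ¬z
u4 = ¬y
u5 = u1 ⊼ u4 = ¬z ⊼ ¬y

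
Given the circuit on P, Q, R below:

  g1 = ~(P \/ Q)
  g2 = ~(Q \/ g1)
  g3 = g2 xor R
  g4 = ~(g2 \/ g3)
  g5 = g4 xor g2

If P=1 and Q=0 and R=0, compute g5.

1

g1 = ~(1 \/ 0) = 0
g2 = ~(0 \/ 0) = 1
g3 = 1 xor 0 = 1
g4 = ~(1 \/ 1) = 0
g5 = 0 xor 1 = 1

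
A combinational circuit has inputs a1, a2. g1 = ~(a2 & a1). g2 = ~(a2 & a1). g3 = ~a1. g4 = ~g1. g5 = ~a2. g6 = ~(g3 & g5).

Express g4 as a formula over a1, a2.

g1 = ~(a2 & a1)
g4 = ~g1 = ~(~(a2 & a1))

~(~(a2 & a1))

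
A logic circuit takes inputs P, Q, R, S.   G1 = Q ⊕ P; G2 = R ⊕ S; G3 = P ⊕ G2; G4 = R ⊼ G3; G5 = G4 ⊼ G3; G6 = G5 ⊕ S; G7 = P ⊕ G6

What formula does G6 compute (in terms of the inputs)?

((R ⊼ (P ⊕ (R ⊕ S))) ⊼ (P ⊕ (R ⊕ S))) ⊕ S

G2 = R ⊕ S
G3 = P ⊕ G2 = P ⊕ (R ⊕ S)
G4 = R ⊼ G3 = R ⊼ (P ⊕ (R ⊕ S))
G5 = G4 ⊼ G3 = (R ⊼ (P ⊕ (R ⊕ S))) ⊼ (P ⊕ (R ⊕ S))
G6 = G5 ⊕ S = ((R ⊼ (P ⊕ (R ⊕ S))) ⊼ (P ⊕ (R ⊕ S))) ⊕ S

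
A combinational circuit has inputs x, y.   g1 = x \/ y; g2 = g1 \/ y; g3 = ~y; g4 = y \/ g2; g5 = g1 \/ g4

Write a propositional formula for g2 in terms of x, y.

(x \/ y) \/ y

g1 = x \/ y
g2 = g1 \/ y = (x \/ y) \/ y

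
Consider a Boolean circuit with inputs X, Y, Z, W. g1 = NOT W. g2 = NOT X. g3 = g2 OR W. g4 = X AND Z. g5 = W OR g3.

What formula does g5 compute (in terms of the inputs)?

g2 = NOT X
g3 = g2 OR W = NOT X OR W
g5 = W OR g3 = W OR (NOT X OR W)

W OR (NOT X OR W)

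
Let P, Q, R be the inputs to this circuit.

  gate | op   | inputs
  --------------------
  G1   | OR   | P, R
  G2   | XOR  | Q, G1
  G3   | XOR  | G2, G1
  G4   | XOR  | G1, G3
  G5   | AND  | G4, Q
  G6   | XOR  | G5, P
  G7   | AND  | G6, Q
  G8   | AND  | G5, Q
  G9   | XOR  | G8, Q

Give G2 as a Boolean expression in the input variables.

Q XOR (P OR R)

G1 = P OR R
G2 = Q XOR G1 = Q XOR (P OR R)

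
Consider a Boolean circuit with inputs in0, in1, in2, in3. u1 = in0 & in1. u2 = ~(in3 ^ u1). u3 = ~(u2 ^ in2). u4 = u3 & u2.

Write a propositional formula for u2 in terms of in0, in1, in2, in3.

u1 = in0 & in1
u2 = ~(in3 ^ u1) = ~(in3 ^ (in0 & in1))

~(in3 ^ (in0 & in1))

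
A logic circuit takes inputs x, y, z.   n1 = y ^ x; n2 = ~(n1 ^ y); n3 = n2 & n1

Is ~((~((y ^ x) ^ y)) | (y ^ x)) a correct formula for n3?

n1 = y ^ x
n2 = ~(n1 ^ y) = ~((y ^ x) ^ y)
n3 = n2 & n1 = (~((y ^ x) ^ y)) & (y ^ x)
At x=0, y=1, z=0: circuit gives 1, formula gives 0.

No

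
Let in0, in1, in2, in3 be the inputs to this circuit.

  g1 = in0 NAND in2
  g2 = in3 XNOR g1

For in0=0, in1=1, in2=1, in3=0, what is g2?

0

g1 = 0 NAND 1 = 1
g2 = 0 XNOR 1 = 0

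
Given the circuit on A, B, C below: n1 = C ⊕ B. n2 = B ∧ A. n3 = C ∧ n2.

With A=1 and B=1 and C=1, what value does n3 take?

n2 = 1 ∧ 1 = 1
n3 = 1 ∧ 1 = 1

1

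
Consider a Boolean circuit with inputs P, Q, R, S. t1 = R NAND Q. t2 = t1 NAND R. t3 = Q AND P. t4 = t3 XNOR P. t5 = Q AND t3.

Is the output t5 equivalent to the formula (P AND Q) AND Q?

t3 = Q AND P
t5 = Q AND t3 = Q AND (Q AND P)
At P=0, Q=0, R=0, S=0: circuit gives 0, formula gives 0.
At P=1, Q=1, R=0, S=0: circuit gives 1, formula gives 1.
Agrees on all 16 inputs.

Yes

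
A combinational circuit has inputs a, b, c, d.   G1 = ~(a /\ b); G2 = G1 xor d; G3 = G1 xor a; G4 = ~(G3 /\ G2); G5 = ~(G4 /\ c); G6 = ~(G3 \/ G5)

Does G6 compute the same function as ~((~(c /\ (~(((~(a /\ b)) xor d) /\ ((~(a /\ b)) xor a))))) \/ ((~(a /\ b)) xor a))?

Yes

G1 = ~(a /\ b)
G2 = G1 xor d = (~(a /\ b)) xor d
G3 = G1 xor a = (~(a /\ b)) xor a
G4 = ~(G3 /\ G2) = ~(((~(a /\ b)) xor a) /\ ((~(a /\ b)) xor d))
G5 = ~(G4 /\ c) = ~((~(((~(a /\ b)) xor a) /\ ((~(a /\ b)) xor d))) /\ c)
G6 = ~(G3 \/ G5) = ~(((~(a /\ b)) xor a) \/ (~((~(((~(a /\ b)) xor a) /\ ((~(a /\ b)) xor d))) /\ c)))
At a=0, b=0, c=0, d=0: circuit gives 0, formula gives 0.
At a=1, b=0, c=1, d=0: circuit gives 1, formula gives 1.
Agrees on all 16 inputs.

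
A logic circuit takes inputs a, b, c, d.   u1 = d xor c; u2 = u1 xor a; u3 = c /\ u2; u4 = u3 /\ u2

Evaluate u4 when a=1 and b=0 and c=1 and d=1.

u1 = 1 xor 1 = 0
u2 = 0 xor 1 = 1
u3 = 1 /\ 1 = 1
u4 = 1 /\ 1 = 1

1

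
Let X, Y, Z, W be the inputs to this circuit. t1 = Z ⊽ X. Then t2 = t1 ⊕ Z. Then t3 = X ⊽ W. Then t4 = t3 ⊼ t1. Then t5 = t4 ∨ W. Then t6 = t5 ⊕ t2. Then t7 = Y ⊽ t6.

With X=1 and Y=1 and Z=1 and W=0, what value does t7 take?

t1 = 1 ⊽ 1 = 0
t2 = 0 ⊕ 1 = 1
t3 = 1 ⊽ 0 = 0
t4 = 0 ⊼ 0 = 1
t5 = 1 ∨ 0 = 1
t6 = 1 ⊕ 1 = 0
t7 = 1 ⊽ 0 = 0

0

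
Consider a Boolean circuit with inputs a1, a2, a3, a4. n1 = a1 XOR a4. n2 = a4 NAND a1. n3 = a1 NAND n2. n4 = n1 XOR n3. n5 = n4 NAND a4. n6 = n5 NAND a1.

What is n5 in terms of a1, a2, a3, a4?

n1 = a1 XOR a4
n2 = a4 NAND a1
n3 = a1 NAND n2 = a1 NAND (a4 NAND a1)
n4 = n1 XOR n3 = (a1 XOR a4) XOR (a1 NAND (a4 NAND a1))
n5 = n4 NAND a4 = ((a1 XOR a4) XOR (a1 NAND (a4 NAND a1))) NAND a4

((a1 XOR a4) XOR (a1 NAND (a4 NAND a1))) NAND a4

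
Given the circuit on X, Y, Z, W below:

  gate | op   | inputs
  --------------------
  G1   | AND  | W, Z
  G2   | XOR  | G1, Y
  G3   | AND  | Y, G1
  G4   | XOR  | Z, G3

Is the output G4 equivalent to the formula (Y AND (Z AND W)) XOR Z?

G1 = W AND Z
G3 = Y AND G1 = Y AND (W AND Z)
G4 = Z XOR G3 = Z XOR (Y AND (W AND Z))
At X=0, Y=0, Z=0, W=0: circuit gives 0, formula gives 0.
At X=0, Y=0, Z=1, W=0: circuit gives 1, formula gives 1.
Agrees on all 16 inputs.

Yes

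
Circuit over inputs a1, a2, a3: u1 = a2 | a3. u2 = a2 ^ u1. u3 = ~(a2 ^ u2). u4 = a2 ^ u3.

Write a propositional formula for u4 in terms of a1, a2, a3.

u1 = a2 | a3
u2 = a2 ^ u1 = a2 ^ (a2 | a3)
u3 = ~(a2 ^ u2) = ~(a2 ^ (a2 ^ (a2 | a3)))
u4 = a2 ^ u3 = a2 ^ (~(a2 ^ (a2 ^ (a2 | a3))))

a2 ^ (~(a2 ^ (a2 ^ (a2 | a3))))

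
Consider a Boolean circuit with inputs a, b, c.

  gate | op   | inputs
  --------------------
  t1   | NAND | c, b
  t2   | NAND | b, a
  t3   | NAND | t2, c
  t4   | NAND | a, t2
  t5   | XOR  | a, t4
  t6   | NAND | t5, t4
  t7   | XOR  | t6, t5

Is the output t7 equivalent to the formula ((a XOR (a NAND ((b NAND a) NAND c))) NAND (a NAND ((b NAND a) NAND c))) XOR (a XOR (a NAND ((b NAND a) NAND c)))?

t2 = b NAND a
t4 = a NAND t2 = a NAND (b NAND a)
t5 = a XOR t4 = a XOR (a NAND (b NAND a))
t6 = t5 NAND t4 = (a XOR (a NAND (b NAND a))) NAND (a NAND (b NAND a))
t7 = t6 XOR t5 = ((a XOR (a NAND (b NAND a))) NAND (a NAND (b NAND a))) XOR (a XOR (a NAND (b NAND a)))
At a=1, b=0, c=1: circuit gives 0, formula gives 1.

No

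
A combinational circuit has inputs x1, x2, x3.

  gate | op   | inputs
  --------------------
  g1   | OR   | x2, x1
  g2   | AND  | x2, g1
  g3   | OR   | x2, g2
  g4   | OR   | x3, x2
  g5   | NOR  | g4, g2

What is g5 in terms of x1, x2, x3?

g1 = x2 OR x1
g2 = x2 AND g1 = x2 AND (x2 OR x1)
g4 = x3 OR x2
g5 = g4 NOR g2 = (x3 OR x2) NOR (x2 AND (x2 OR x1))

(x3 OR x2) NOR (x2 AND (x2 OR x1))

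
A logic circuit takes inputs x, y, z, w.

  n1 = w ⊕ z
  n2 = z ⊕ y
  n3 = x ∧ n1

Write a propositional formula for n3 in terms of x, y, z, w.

x ∧ (w ⊕ z)

n1 = w ⊕ z
n3 = x ∧ n1 = x ∧ (w ⊕ z)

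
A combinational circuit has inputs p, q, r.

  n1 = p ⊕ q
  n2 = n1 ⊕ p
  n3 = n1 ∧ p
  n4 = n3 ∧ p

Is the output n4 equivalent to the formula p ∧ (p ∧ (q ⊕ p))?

n1 = p ⊕ q
n3 = n1 ∧ p = (p ⊕ q) ∧ p
n4 = n3 ∧ p = ((p ⊕ q) ∧ p) ∧ p
At p=0, q=0, r=0: circuit gives 0, formula gives 0.
At p=1, q=0, r=0: circuit gives 1, formula gives 1.
Agrees on all 8 inputs.

Yes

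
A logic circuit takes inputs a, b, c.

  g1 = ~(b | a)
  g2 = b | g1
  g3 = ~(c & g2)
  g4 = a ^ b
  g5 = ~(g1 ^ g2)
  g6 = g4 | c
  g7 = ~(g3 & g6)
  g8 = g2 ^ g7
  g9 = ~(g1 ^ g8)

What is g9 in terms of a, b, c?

g1 = ~(b | a)
g2 = b | g1 = b | (~(b | a))
g3 = ~(c & g2) = ~(c & (b | (~(b | a))))
g4 = a ^ b
g6 = g4 | c = (a ^ b) | c
g7 = ~(g3 & g6) = ~((~(c & (b | (~(b | a))))) & ((a ^ b) | c))
g8 = g2 ^ g7 = (b | (~(b | a))) ^ (~((~(c & (b | (~(b | a))))) & ((a ^ b) | c)))
g9 = ~(g1 ^ g8) = ~((~(b | a)) ^ ((b | (~(b | a))) ^ (~((~(c & (b | (~(b | a))))) & ((a ^ b) | c)))))

~((~(b | a)) ^ ((b | (~(b | a))) ^ (~((~(c & (b | (~(b | a))))) & ((a ^ b) | c)))))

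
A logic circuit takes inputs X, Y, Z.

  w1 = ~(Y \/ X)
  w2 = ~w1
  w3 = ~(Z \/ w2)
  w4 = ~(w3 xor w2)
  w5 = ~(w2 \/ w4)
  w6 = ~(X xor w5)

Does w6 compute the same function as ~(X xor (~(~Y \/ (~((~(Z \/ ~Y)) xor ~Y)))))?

No

w1 = ~(Y \/ X)
w2 = ~w1 = ~(~(Y \/ X))
w3 = ~(Z \/ w2) = ~(Z \/ ~(~(Y \/ X)))
w4 = ~(w3 xor w2) = ~((~(Z \/ ~(~(Y \/ X)))) xor ~(~(Y \/ X)))
w5 = ~(w2 \/ w4) = ~(~(~(Y \/ X)) \/ (~((~(Z \/ ~(~(Y \/ X)))) xor ~(~(Y \/ X)))))
w6 = ~(X xor w5) = ~(X xor (~(~(~(Y \/ X)) \/ (~((~(Z \/ ~(~(Y \/ X)))) xor ~(~(Y \/ X)))))))
At X=0, Y=0, Z=0: circuit gives 0, formula gives 1.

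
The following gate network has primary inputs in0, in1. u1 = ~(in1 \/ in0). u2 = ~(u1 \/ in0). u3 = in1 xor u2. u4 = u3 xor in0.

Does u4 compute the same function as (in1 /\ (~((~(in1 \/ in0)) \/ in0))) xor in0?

u1 = ~(in1 \/ in0)
u2 = ~(u1 \/ in0) = ~((~(in1 \/ in0)) \/ in0)
u3 = in1 xor u2 = in1 xor (~((~(in1 \/ in0)) \/ in0))
u4 = u3 xor in0 = (in1 xor (~((~(in1 \/ in0)) \/ in0))) xor in0
At in0=0, in1=1: circuit gives 0, formula gives 1.

No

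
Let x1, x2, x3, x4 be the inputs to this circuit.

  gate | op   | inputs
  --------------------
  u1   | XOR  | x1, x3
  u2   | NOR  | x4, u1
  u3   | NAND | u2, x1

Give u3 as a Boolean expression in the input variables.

u1 = x1 XOR x3
u2 = x4 NOR u1 = x4 NOR (x1 XOR x3)
u3 = u2 NAND x1 = (x4 NOR (x1 XOR x3)) NAND x1

(x4 NOR (x1 XOR x3)) NAND x1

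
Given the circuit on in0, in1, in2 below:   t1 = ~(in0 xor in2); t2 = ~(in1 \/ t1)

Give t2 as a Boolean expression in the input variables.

t1 = ~(in0 xor in2)
t2 = ~(in1 \/ t1) = ~(in1 \/ (~(in0 xor in2)))

~(in1 \/ (~(in0 xor in2)))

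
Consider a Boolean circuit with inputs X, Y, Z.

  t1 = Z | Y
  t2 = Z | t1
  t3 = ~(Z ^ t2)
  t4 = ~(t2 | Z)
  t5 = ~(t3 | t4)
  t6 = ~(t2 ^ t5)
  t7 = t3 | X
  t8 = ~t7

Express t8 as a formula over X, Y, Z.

t1 = Z | Y
t2 = Z | t1 = Z | (Z | Y)
t3 = ~(Z ^ t2) = ~(Z ^ (Z | (Z | Y)))
t7 = t3 | X = (~(Z ^ (Z | (Z | Y)))) | X
t8 = ~t7 = ~((~(Z ^ (Z | (Z | Y)))) | X)

~((~(Z ^ (Z | (Z | Y)))) | X)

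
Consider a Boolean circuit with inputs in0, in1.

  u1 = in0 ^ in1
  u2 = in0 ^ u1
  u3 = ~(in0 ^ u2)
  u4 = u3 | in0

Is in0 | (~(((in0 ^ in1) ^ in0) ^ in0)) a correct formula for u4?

u1 = in0 ^ in1
u2 = in0 ^ u1 = in0 ^ (in0 ^ in1)
u3 = ~(in0 ^ u2) = ~(in0 ^ (in0 ^ (in0 ^ in1)))
u4 = u3 | in0 = (~(in0 ^ (in0 ^ (in0 ^ in1)))) | in0
At in0=0, in1=1: circuit gives 0, formula gives 0.
At in0=0, in1=0: circuit gives 1, formula gives 1.
Agrees on all 4 inputs.

Yes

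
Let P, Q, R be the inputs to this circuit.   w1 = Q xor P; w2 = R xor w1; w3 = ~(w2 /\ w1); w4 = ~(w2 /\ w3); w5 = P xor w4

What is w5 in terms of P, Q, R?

P xor (~((R xor (Q xor P)) /\ (~((R xor (Q xor P)) /\ (Q xor P)))))

w1 = Q xor P
w2 = R xor w1 = R xor (Q xor P)
w3 = ~(w2 /\ w1) = ~((R xor (Q xor P)) /\ (Q xor P))
w4 = ~(w2 /\ w3) = ~((R xor (Q xor P)) /\ (~((R xor (Q xor P)) /\ (Q xor P))))
w5 = P xor w4 = P xor (~((R xor (Q xor P)) /\ (~((R xor (Q xor P)) /\ (Q xor P)))))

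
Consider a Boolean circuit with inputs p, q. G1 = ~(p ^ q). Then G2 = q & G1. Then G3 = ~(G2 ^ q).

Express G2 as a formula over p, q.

q & (~(p ^ q))

G1 = ~(p ^ q)
G2 = q & G1 = q & (~(p ^ q))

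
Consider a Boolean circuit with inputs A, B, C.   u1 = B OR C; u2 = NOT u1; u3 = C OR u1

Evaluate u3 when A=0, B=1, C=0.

1

u1 = 1 OR 0 = 1
u3 = 0 OR 1 = 1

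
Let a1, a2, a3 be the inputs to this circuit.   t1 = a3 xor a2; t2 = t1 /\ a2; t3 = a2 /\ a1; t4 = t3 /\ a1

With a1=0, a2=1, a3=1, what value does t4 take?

0

t3 = 1 /\ 0 = 0
t4 = 0 /\ 0 = 0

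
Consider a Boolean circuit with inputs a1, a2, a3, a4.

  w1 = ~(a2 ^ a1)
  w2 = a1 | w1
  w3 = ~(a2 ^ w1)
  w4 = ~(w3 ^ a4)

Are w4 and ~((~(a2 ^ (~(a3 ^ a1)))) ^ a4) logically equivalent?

No

w1 = ~(a2 ^ a1)
w3 = ~(a2 ^ w1) = ~(a2 ^ (~(a2 ^ a1)))
w4 = ~(w3 ^ a4) = ~((~(a2 ^ (~(a2 ^ a1)))) ^ a4)
At a1=0, a2=0, a3=1, a4=0: circuit gives 1, formula gives 0.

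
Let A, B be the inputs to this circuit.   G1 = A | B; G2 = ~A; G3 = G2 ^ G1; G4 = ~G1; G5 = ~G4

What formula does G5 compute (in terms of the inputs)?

~~(A | B)

G1 = A | B
G4 = ~G1 = ~(A | B)
G5 = ~G4 = ~~(A | B)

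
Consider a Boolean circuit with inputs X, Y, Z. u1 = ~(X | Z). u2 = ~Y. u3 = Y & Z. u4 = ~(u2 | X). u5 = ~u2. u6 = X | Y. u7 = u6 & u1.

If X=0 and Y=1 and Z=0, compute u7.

u1 = ~(0 | 0) = 1
u6 = 0 | 1 = 1
u7 = 1 & 1 = 1

1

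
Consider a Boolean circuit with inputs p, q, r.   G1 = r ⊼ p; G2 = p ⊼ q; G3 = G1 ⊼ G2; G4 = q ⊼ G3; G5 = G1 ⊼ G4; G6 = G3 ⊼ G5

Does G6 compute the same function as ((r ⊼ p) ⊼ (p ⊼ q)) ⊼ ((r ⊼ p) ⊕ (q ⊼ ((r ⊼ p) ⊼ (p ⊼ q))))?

G1 = r ⊼ p
G2 = p ⊼ q
G3 = G1 ⊼ G2 = (r ⊼ p) ⊼ (p ⊼ q)
G4 = q ⊼ G3 = q ⊼ ((r ⊼ p) ⊼ (p ⊼ q))
G5 = G1 ⊼ G4 = (r ⊼ p) ⊼ (q ⊼ ((r ⊼ p) ⊼ (p ⊼ q)))
G6 = G3 ⊼ G5 = ((r ⊼ p) ⊼ (p ⊼ q)) ⊼ ((r ⊼ p) ⊼ (q ⊼ ((r ⊼ p) ⊼ (p ⊼ q))))
At p=1, q=1, r=1: circuit gives 0, formula gives 1.

No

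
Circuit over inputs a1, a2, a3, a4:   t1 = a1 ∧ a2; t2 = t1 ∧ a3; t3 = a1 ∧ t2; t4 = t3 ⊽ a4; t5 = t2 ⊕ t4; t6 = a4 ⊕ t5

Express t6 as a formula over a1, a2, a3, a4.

a4 ⊕ (((a1 ∧ a2) ∧ a3) ⊕ ((a1 ∧ ((a1 ∧ a2) ∧ a3)) ⊽ a4))

t1 = a1 ∧ a2
t2 = t1 ∧ a3 = (a1 ∧ a2) ∧ a3
t3 = a1 ∧ t2 = a1 ∧ ((a1 ∧ a2) ∧ a3)
t4 = t3 ⊽ a4 = (a1 ∧ ((a1 ∧ a2) ∧ a3)) ⊽ a4
t5 = t2 ⊕ t4 = ((a1 ∧ a2) ∧ a3) ⊕ ((a1 ∧ ((a1 ∧ a2) ∧ a3)) ⊽ a4)
t6 = a4 ⊕ t5 = a4 ⊕ (((a1 ∧ a2) ∧ a3) ⊕ ((a1 ∧ ((a1 ∧ a2) ∧ a3)) ⊽ a4))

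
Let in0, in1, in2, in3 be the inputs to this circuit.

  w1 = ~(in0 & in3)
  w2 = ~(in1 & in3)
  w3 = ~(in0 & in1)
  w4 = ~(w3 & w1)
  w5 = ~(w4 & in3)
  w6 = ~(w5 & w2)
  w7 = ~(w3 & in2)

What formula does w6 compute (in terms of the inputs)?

w1 = ~(in0 & in3)
w2 = ~(in1 & in3)
w3 = ~(in0 & in1)
w4 = ~(w3 & w1) = ~((~(in0 & in1)) & (~(in0 & in3)))
w5 = ~(w4 & in3) = ~((~((~(in0 & in1)) & (~(in0 & in3)))) & in3)
w6 = ~(w5 & w2) = ~((~((~((~(in0 & in1)) & (~(in0 & in3)))) & in3)) & (~(in1 & in3)))

~((~((~((~(in0 & in1)) & (~(in0 & in3)))) & in3)) & (~(in1 & in3)))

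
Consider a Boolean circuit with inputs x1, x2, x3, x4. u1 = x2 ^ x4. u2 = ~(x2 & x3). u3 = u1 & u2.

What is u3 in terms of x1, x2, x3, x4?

u1 = x2 ^ x4
u2 = ~(x2 & x3)
u3 = u1 & u2 = (x2 ^ x4) & (~(x2 & x3))

(x2 ^ x4) & (~(x2 & x3))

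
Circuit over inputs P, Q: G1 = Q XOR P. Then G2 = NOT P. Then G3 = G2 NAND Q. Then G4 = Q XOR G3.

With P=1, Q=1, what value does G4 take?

G2 = NOT 1 = 0
G3 = 0 NAND 1 = 1
G4 = 1 XOR 1 = 0

0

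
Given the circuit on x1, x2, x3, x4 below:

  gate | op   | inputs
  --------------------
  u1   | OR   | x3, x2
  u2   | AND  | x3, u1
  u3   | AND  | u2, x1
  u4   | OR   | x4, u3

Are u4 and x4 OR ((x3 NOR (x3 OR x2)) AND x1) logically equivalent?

No

u1 = x3 OR x2
u2 = x3 AND u1 = x3 AND (x3 OR x2)
u3 = u2 AND x1 = (x3 AND (x3 OR x2)) AND x1
u4 = x4 OR u3 = x4 OR ((x3 AND (x3 OR x2)) AND x1)
At x1=1, x2=0, x3=0, x4=0: circuit gives 0, formula gives 1.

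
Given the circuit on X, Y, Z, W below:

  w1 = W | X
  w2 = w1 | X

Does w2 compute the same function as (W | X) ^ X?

w1 = W | X
w2 = w1 | X = (W | X) | X
At X=1, Y=0, Z=0, W=0: circuit gives 1, formula gives 0.

No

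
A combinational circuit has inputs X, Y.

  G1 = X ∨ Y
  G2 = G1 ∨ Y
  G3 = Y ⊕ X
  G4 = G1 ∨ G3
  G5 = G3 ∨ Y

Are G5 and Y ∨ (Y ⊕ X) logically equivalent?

Yes

G3 = Y ⊕ X
G5 = G3 ∨ Y = (Y ⊕ X) ∨ Y
At X=0, Y=0: circuit gives 0, formula gives 0.
At X=0, Y=1: circuit gives 1, formula gives 1.
Agrees on all 4 inputs.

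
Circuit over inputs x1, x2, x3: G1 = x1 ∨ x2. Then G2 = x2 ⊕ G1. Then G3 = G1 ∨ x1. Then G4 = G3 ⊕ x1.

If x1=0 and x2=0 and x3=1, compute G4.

G1 = 0 ∨ 0 = 0
G3 = 0 ∨ 0 = 0
G4 = 0 ⊕ 0 = 0

0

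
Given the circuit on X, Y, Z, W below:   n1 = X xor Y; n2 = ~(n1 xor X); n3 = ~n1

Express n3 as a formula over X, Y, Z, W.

n1 = X xor Y
n3 = ~n1 = ~(X xor Y)

~(X xor Y)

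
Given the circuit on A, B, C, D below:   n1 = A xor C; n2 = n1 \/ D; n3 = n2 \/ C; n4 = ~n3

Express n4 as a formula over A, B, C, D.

~(((A xor C) \/ D) \/ C)

n1 = A xor C
n2 = n1 \/ D = (A xor C) \/ D
n3 = n2 \/ C = ((A xor C) \/ D) \/ C
n4 = ~n3 = ~(((A xor C) \/ D) \/ C)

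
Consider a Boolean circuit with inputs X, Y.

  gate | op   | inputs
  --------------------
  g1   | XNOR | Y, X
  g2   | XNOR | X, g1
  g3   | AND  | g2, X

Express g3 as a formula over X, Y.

(X XNOR (Y XNOR X)) AND X

g1 = Y XNOR X
g2 = X XNOR g1 = X XNOR (Y XNOR X)
g3 = g2 AND X = (X XNOR (Y XNOR X)) AND X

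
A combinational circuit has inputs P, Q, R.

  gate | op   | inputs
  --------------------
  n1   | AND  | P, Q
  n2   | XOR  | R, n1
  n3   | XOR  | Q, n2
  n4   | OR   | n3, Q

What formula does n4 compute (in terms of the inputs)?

(Q XOR (R XOR (P AND Q))) OR Q

n1 = P AND Q
n2 = R XOR n1 = R XOR (P AND Q)
n3 = Q XOR n2 = Q XOR (R XOR (P AND Q))
n4 = n3 OR Q = (Q XOR (R XOR (P AND Q))) OR Q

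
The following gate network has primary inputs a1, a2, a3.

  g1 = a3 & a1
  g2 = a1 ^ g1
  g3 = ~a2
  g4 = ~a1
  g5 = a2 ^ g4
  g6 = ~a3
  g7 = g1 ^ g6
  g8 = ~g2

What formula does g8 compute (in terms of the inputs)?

~(a1 ^ (a3 & a1))

g1 = a3 & a1
g2 = a1 ^ g1 = a1 ^ (a3 & a1)
g8 = ~g2 = ~(a1 ^ (a3 & a1))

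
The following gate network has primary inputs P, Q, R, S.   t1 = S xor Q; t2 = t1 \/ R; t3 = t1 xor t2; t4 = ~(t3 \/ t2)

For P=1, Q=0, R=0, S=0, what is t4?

t1 = 0 xor 0 = 0
t2 = 0 \/ 0 = 0
t3 = 0 xor 0 = 0
t4 = ~(0 \/ 0) = 1

1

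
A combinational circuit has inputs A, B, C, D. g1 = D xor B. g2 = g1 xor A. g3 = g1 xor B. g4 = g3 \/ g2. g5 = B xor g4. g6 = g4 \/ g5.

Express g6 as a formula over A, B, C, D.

g1 = D xor B
g2 = g1 xor A = (D xor B) xor A
g3 = g1 xor B = (D xor B) xor B
g4 = g3 \/ g2 = ((D xor B) xor B) \/ ((D xor B) xor A)
g5 = B xor g4 = B xor (((D xor B) xor B) \/ ((D xor B) xor A))
g6 = g4 \/ g5 = (((D xor B) xor B) \/ ((D xor B) xor A)) \/ (B xor (((D xor B) xor B) \/ ((D xor B) xor A)))

(((D xor B) xor B) \/ ((D xor B) xor A)) \/ (B xor (((D xor B) xor B) \/ ((D xor B) xor A)))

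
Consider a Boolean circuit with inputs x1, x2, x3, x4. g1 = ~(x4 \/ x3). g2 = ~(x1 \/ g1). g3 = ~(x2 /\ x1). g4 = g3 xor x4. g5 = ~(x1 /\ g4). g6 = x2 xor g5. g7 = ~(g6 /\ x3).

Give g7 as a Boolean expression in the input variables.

~((x2 xor (~(x1 /\ ((~(x2 /\ x1)) xor x4)))) /\ x3)

g3 = ~(x2 /\ x1)
g4 = g3 xor x4 = (~(x2 /\ x1)) xor x4
g5 = ~(x1 /\ g4) = ~(x1 /\ ((~(x2 /\ x1)) xor x4))
g6 = x2 xor g5 = x2 xor (~(x1 /\ ((~(x2 /\ x1)) xor x4)))
g7 = ~(g6 /\ x3) = ~((x2 xor (~(x1 /\ ((~(x2 /\ x1)) xor x4)))) /\ x3)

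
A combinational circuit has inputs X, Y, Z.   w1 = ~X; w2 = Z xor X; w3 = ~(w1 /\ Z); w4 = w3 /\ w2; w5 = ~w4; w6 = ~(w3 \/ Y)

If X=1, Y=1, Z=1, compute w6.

w1 = ~1 = 0
w3 = ~(0 /\ 1) = 1
w6 = ~(1 \/ 1) = 0

0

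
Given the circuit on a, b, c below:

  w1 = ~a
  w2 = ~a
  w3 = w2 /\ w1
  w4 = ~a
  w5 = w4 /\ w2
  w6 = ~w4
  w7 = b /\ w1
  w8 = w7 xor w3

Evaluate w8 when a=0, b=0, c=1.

w1 = ~0 = 1
w2 = ~0 = 1
w3 = 1 /\ 1 = 1
w7 = 0 /\ 1 = 0
w8 = 0 xor 1 = 1

1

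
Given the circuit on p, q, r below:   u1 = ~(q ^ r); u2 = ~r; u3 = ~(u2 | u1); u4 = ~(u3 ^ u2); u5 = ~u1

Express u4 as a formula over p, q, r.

u1 = ~(q ^ r)
u2 = ~r
u3 = ~(u2 | u1) = ~(~r | (~(q ^ r)))
u4 = ~(u3 ^ u2) = ~((~(~r | (~(q ^ r)))) ^ ~r)

~((~(~r | (~(q ^ r)))) ^ ~r)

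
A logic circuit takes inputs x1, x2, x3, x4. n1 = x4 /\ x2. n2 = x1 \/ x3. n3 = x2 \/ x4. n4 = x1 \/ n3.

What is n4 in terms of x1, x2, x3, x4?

x1 \/ (x2 \/ x4)

n3 = x2 \/ x4
n4 = x1 \/ n3 = x1 \/ (x2 \/ x4)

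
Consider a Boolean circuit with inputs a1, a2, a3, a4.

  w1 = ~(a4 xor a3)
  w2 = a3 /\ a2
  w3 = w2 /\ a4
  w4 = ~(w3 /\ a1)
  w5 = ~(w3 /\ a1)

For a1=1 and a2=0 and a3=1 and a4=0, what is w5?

1

w2 = 1 /\ 0 = 0
w3 = 0 /\ 0 = 0
w5 = ~(0 /\ 1) = 1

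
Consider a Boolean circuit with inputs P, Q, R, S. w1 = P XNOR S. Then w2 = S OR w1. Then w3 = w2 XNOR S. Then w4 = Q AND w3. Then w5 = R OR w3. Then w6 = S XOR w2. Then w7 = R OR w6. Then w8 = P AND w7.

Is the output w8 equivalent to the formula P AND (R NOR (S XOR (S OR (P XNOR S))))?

w1 = P XNOR S
w2 = S OR w1 = S OR (P XNOR S)
w6 = S XOR w2 = S XOR (S OR (P XNOR S))
w7 = R OR w6 = R OR (S XOR (S OR (P XNOR S)))
w8 = P AND w7 = P AND (R OR (S XOR (S OR (P XNOR S))))
At P=1, Q=0, R=0, S=0: circuit gives 0, formula gives 1.

No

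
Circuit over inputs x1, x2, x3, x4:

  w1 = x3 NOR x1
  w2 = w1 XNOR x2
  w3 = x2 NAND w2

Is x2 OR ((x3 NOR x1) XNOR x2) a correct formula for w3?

No

w1 = x3 NOR x1
w2 = w1 XNOR x2 = (x3 NOR x1) XNOR x2
w3 = x2 NAND w2 = x2 NAND ((x3 NOR x1) XNOR x2)
At x1=0, x2=0, x3=0, x4=0: circuit gives 1, formula gives 0.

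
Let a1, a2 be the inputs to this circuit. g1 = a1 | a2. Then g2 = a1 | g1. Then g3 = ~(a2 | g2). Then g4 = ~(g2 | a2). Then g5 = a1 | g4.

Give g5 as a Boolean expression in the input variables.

g1 = a1 | a2
g2 = a1 | g1 = a1 | (a1 | a2)
g4 = ~(g2 | a2) = ~((a1 | (a1 | a2)) | a2)
g5 = a1 | g4 = a1 | (~((a1 | (a1 | a2)) | a2))

a1 | (~((a1 | (a1 | a2)) | a2))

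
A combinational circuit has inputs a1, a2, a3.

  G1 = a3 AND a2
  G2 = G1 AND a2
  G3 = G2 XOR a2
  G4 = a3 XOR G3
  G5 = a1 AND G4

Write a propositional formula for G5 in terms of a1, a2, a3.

G1 = a3 AND a2
G2 = G1 AND a2 = (a3 AND a2) AND a2
G3 = G2 XOR a2 = ((a3 AND a2) AND a2) XOR a2
G4 = a3 XOR G3 = a3 XOR (((a3 AND a2) AND a2) XOR a2)
G5 = a1 AND G4 = a1 AND (a3 XOR (((a3 AND a2) AND a2) XOR a2))

a1 AND (a3 XOR (((a3 AND a2) AND a2) XOR a2))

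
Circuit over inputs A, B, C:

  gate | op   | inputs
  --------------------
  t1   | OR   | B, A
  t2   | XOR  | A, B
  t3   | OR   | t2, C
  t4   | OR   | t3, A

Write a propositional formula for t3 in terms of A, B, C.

(A XOR B) OR C

t2 = A XOR B
t3 = t2 OR C = (A XOR B) OR C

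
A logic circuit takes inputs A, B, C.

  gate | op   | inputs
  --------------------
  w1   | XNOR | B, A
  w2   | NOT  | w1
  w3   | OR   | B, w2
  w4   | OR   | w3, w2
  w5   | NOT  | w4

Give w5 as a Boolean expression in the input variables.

NOT ((B OR NOT (B XNOR A)) OR NOT (B XNOR A))

w1 = B XNOR A
w2 = NOT w1 = NOT (B XNOR A)
w3 = B OR w2 = B OR NOT (B XNOR A)
w4 = w3 OR w2 = (B OR NOT (B XNOR A)) OR NOT (B XNOR A)
w5 = NOT w4 = NOT ((B OR NOT (B XNOR A)) OR NOT (B XNOR A))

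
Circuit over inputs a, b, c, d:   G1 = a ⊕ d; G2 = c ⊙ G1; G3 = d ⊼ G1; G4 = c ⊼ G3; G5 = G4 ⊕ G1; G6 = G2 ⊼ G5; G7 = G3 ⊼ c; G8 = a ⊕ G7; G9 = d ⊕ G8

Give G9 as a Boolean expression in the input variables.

G1 = a ⊕ d
G3 = d ⊼ G1 = d ⊼ (a ⊕ d)
G7 = G3 ⊼ c = (d ⊼ (a ⊕ d)) ⊼ c
G8 = a ⊕ G7 = a ⊕ ((d ⊼ (a ⊕ d)) ⊼ c)
G9 = d ⊕ G8 = d ⊕ (a ⊕ ((d ⊼ (a ⊕ d)) ⊼ c))

d ⊕ (a ⊕ ((d ⊼ (a ⊕ d)) ⊼ c))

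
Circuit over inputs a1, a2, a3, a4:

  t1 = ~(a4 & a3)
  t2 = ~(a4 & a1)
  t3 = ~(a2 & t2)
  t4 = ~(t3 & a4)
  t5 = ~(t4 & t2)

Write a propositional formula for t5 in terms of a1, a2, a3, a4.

~((~((~(a2 & (~(a4 & a1)))) & a4)) & (~(a4 & a1)))

t2 = ~(a4 & a1)
t3 = ~(a2 & t2) = ~(a2 & (~(a4 & a1)))
t4 = ~(t3 & a4) = ~((~(a2 & (~(a4 & a1)))) & a4)
t5 = ~(t4 & t2) = ~((~((~(a2 & (~(a4 & a1)))) & a4)) & (~(a4 & a1)))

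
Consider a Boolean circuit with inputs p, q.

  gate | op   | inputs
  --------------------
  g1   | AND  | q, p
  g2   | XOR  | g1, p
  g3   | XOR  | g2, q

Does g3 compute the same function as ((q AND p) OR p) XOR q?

No

g1 = q AND p
g2 = g1 XOR p = (q AND p) XOR p
g3 = g2 XOR q = ((q AND p) XOR p) XOR q
At p=1, q=1: circuit gives 1, formula gives 0.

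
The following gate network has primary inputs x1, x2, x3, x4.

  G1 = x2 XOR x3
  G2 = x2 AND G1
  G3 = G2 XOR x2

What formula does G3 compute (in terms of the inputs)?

(x2 AND (x2 XOR x3)) XOR x2

G1 = x2 XOR x3
G2 = x2 AND G1 = x2 AND (x2 XOR x3)
G3 = G2 XOR x2 = (x2 AND (x2 XOR x3)) XOR x2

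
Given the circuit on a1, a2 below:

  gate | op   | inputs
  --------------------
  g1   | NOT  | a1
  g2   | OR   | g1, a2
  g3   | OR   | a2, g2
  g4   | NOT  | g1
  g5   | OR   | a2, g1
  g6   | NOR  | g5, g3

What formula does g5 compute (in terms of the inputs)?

g1 = NOT a1
g5 = a2 OR g1 = a2 OR NOT a1

a2 OR NOT a1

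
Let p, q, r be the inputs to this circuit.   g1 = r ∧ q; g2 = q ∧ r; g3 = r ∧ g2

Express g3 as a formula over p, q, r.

g2 = q ∧ r
g3 = r ∧ g2 = r ∧ (q ∧ r)

r ∧ (q ∧ r)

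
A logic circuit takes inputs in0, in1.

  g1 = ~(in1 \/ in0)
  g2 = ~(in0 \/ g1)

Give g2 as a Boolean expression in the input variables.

~(in0 \/ (~(in1 \/ in0)))

g1 = ~(in1 \/ in0)
g2 = ~(in0 \/ g1) = ~(in0 \/ (~(in1 \/ in0)))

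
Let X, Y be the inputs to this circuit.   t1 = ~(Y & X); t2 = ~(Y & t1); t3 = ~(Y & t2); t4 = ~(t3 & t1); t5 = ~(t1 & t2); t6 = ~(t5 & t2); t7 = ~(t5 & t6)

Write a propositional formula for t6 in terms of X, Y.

t1 = ~(Y & X)
t2 = ~(Y & t1) = ~(Y & (~(Y & X)))
t5 = ~(t1 & t2) = ~((~(Y & X)) & (~(Y & (~(Y & X)))))
t6 = ~(t5 & t2) = ~((~((~(Y & X)) & (~(Y & (~(Y & X)))))) & (~(Y & (~(Y & X)))))

~((~((~(Y & X)) & (~(Y & (~(Y & X)))))) & (~(Y & (~(Y & X)))))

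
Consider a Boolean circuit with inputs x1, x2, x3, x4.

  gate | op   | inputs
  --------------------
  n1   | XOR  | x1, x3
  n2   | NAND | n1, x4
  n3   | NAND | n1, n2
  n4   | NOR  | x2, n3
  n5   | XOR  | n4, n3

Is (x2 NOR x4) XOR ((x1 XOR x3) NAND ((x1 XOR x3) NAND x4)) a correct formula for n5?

n1 = x1 XOR x3
n2 = n1 NAND x4 = (x1 XOR x3) NAND x4
n3 = n1 NAND n2 = (x1 XOR x3) NAND ((x1 XOR x3) NAND x4)
n4 = x2 NOR n3 = x2 NOR ((x1 XOR x3) NAND ((x1 XOR x3) NAND x4))
n5 = n4 XOR n3 = (x2 NOR ((x1 XOR x3) NAND ((x1 XOR x3) NAND x4))) XOR ((x1 XOR x3) NAND ((x1 XOR x3) NAND x4))
At x1=0, x2=0, x3=0, x4=0: circuit gives 1, formula gives 0.

No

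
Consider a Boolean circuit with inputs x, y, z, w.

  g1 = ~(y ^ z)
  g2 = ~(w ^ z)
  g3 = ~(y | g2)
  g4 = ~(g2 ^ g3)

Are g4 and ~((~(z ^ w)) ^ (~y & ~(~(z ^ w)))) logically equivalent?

Yes

g2 = ~(w ^ z)
g3 = ~(y | g2) = ~(y | (~(w ^ z)))
g4 = ~(g2 ^ g3) = ~((~(w ^ z)) ^ (~(y | (~(w ^ z)))))
At x=0, y=0, z=0, w=0: circuit gives 0, formula gives 0.
At x=0, y=1, z=0, w=1: circuit gives 1, formula gives 1.
Agrees on all 16 inputs.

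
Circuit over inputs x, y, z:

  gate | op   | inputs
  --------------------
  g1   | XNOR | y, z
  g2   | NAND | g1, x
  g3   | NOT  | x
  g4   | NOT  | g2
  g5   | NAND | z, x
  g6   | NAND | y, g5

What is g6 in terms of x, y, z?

y NAND (z NAND x)

g5 = z NAND x
g6 = y NAND g5 = y NAND (z NAND x)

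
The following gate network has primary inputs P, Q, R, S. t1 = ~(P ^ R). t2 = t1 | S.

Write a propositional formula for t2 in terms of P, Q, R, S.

(~(P ^ R)) | S

t1 = ~(P ^ R)
t2 = t1 | S = (~(P ^ R)) | S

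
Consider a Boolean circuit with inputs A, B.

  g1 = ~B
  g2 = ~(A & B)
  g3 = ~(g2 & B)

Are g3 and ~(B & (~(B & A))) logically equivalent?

Yes

g2 = ~(A & B)
g3 = ~(g2 & B) = ~((~(A & B)) & B)
At A=0, B=1: circuit gives 0, formula gives 0.
At A=0, B=0: circuit gives 1, formula gives 1.
Agrees on all 4 inputs.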